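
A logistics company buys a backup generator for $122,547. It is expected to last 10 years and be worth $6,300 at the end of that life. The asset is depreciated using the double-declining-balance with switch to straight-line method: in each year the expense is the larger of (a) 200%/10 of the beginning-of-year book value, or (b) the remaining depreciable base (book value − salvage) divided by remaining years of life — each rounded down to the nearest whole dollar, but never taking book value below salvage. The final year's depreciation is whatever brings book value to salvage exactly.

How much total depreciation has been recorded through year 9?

Depreciable base = $122,547 − $6,300 = $116,247.
Year 1: DB = ⌊$122,547 × 200%/10⌋ = $24,509; SL = ⌊$116,247/10⌋ = $11,624 → take DB $24,509. Book value $98,038.
Year 2: DB = ⌊$98,038 × 200%/10⌋ = $19,607; SL = ⌊$91,738/9⌋ = $10,193 → take DB $19,607. Book value $78,431.
Year 3: DB = ⌊$78,431 × 200%/10⌋ = $15,686; SL = ⌊$72,131/8⌋ = $9,016 → take DB $15,686. Book value $62,745.
Year 4: DB = ⌊$62,745 × 200%/10⌋ = $12,549; SL = ⌊$56,445/7⌋ = $8,063 → take DB $12,549. Book value $50,196.
Year 5: DB = ⌊$50,196 × 200%/10⌋ = $10,039; SL = ⌊$43,896/6⌋ = $7,316 → take DB $10,039. Book value $40,157.
Year 6: DB = ⌊$40,157 × 200%/10⌋ = $8,031; SL = ⌊$33,857/5⌋ = $6,771 → take DB $8,031. Book value $32,126.
Year 7: DB = ⌊$32,126 × 200%/10⌋ = $6,425; SL = ⌊$25,826/4⌋ = $6,456 → take SL $6,456. Book value $25,670.
Year 8: DB = ⌊$25,670 × 200%/10⌋ = $5,134; SL = ⌊$19,370/3⌋ = $6,456 → take SL $6,456. Book value $19,214.
Year 9: DB = ⌊$19,214 × 200%/10⌋ = $3,842; SL = ⌊$12,914/2⌋ = $6,457 → take SL $6,457. Book value $12,757.
Accumulated through year 9 = $122,547 − $12,757 = $109,790.

$109,790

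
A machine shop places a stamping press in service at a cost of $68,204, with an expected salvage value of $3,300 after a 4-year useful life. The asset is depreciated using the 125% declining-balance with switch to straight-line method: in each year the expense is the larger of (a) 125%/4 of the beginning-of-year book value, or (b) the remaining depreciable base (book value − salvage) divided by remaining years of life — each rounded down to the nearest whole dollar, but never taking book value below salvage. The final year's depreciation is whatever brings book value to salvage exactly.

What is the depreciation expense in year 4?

Depreciable base = $68,204 − $3,300 = $64,904.
Year 1: DB = ⌊$68,204 × 125%/4⌋ = $21,313; SL = ⌊$64,904/4⌋ = $16,226 → take DB $21,313. Book value $46,891.
Year 2: DB = ⌊$46,891 × 125%/4⌋ = $14,653; SL = ⌊$43,591/3⌋ = $14,530 → take DB $14,653. Book value $32,238.
Year 3: DB = ⌊$32,238 × 125%/4⌋ = $10,074; SL = ⌊$28,938/2⌋ = $14,469 → take SL $14,469. Book value $17,769.
Year 4 (final): $17,769 − $3,300 = $14,469. Book value $3,300.

$14,469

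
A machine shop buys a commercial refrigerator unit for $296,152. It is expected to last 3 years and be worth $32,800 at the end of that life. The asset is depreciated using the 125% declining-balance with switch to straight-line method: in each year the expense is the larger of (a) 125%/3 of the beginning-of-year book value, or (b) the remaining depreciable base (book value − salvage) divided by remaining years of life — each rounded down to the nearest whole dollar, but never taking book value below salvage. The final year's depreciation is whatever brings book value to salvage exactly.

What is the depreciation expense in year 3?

Depreciable base = $296,152 − $32,800 = $263,352.
Year 1: DB = ⌊$296,152 × 125%/3⌋ = $123,396; SL = ⌊$263,352/3⌋ = $87,784 → take DB $123,396. Book value $172,756.
Year 2: DB = ⌊$172,756 × 125%/3⌋ = $71,981; SL = ⌊$139,956/2⌋ = $69,978 → take DB $71,981. Book value $100,775.
Year 3 (final): $100,775 − $32,800 = $67,975. Book value $32,800.

$67,975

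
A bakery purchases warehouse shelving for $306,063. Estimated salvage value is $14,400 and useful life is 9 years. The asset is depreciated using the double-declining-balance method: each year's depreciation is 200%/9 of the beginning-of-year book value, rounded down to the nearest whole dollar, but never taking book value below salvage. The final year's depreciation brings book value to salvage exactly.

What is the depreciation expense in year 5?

Depreciable base = $306,063 − $14,400 = $291,663.
Year 1: ⌊$306,063 × 200%/9⌋ = $68,014. Book value $238,049.
Year 2: ⌊$238,049 × 200%/9⌋ = $52,899. Book value $185,150.
Year 3: ⌊$185,150 × 200%/9⌋ = $41,144. Book value $144,006.
Year 4: ⌊$144,006 × 200%/9⌋ = $32,001. Book value $112,005.
Year 5: ⌊$112,005 × 200%/9⌋ = $24,890. Book value $87,115.

$24,890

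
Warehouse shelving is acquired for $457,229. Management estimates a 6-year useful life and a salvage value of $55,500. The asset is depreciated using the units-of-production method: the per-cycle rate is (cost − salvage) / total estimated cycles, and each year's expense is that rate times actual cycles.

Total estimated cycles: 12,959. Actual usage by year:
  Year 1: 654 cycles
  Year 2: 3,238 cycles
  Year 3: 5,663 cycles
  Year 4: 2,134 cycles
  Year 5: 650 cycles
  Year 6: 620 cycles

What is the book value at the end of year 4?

Depreciable base = $457,229 − $55,500 = $401,729.
Rate = $401,729 / 12,959 cycles = $31 per cycle.
Year 1: 654 × $31 = $20,274. Book value $436,955.
Year 2: 3,238 × $31 = $100,378. Book value $336,577.
Year 3: 5,663 × $31 = $175,553. Book value $161,024.
Year 4: 2,134 × $31 = $66,154. Book value $94,870.

$94,870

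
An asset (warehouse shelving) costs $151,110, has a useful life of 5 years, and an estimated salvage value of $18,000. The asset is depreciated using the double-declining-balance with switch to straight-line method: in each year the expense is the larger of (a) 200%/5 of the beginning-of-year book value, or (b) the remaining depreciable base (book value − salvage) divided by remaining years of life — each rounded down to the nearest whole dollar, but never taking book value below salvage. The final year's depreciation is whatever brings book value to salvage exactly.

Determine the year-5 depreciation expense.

Depreciable base = $151,110 − $18,000 = $133,110.
Year 1: DB = ⌊$151,110 × 200%/5⌋ = $60,444; SL = ⌊$133,110/5⌋ = $26,622 → take DB $60,444. Book value $90,666.
Year 2: DB = ⌊$90,666 × 200%/5⌋ = $36,266; SL = ⌊$72,666/4⌋ = $18,166 → take DB $36,266. Book value $54,400.
Year 3: DB = ⌊$54,400 × 200%/5⌋ = $21,760; SL = ⌊$36,400/3⌋ = $12,133 → take DB $21,760. Book value $32,640.
Year 4: DB = ⌊$32,640 × 200%/5⌋ = $13,056; SL = ⌊$14,640/2⌋ = $7,320 → take DB $13,056. Book value $19,584.
Year 5 (final): $19,584 − $18,000 = $1,584. Book value $18,000.

$1,584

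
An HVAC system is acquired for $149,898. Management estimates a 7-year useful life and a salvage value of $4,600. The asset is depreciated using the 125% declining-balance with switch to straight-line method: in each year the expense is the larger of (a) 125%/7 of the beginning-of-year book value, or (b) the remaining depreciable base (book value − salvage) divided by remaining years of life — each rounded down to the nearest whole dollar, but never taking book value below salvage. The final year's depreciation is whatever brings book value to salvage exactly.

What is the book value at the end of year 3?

$81,836

Depreciable base = $149,898 − $4,600 = $145,298.
Year 1: DB = ⌊$149,898 × 125%/7⌋ = $26,767; SL = ⌊$145,298/7⌋ = $20,756 → take DB $26,767. Book value $123,131.
Year 2: DB = ⌊$123,131 × 125%/7⌋ = $21,987; SL = ⌊$118,531/6⌋ = $19,755 → take DB $21,987. Book value $101,144.
Year 3: DB = ⌊$101,144 × 125%/7⌋ = $18,061; SL = ⌊$96,544/5⌋ = $19,308 → take SL $19,308. Book value $81,836.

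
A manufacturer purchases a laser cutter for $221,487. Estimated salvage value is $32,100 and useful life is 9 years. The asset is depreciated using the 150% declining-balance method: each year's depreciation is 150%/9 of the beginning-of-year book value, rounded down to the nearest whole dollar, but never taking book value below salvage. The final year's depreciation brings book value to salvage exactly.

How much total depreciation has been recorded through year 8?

$169,974

Depreciable base = $221,487 − $32,100 = $189,387.
Year 1: ⌊$221,487 × 150%/9⌋ = $36,914. Book value $184,573.
Year 2: ⌊$184,573 × 150%/9⌋ = $30,762. Book value $153,811.
Year 3: ⌊$153,811 × 150%/9⌋ = $25,635. Book value $128,176.
Year 4: ⌊$128,176 × 150%/9⌋ = $21,362. Book value $106,814.
Year 5: ⌊$106,814 × 150%/9⌋ = $17,802. Book value $89,012.
Year 6: ⌊$89,012 × 150%/9⌋ = $14,835. Book value $74,177.
Year 7: ⌊$74,177 × 150%/9⌋ = $12,362. Book value $61,815.
Year 8: ⌊$61,815 × 150%/9⌋ = $10,302. Book value $51,513.
Accumulated through year 8 = $221,487 − $51,513 = $169,974.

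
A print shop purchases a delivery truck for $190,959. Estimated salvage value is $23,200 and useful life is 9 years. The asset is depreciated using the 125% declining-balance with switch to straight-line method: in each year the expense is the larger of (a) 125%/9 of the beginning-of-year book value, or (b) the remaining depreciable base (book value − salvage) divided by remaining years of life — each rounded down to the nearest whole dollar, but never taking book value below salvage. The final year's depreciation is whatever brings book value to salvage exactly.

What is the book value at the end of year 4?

Depreciable base = $190,959 − $23,200 = $167,759.
Year 1: DB = ⌊$190,959 × 125%/9⌋ = $26,522; SL = ⌊$167,759/9⌋ = $18,639 → take DB $26,522. Book value $164,437.
Year 2: DB = ⌊$164,437 × 125%/9⌋ = $22,838; SL = ⌊$141,237/8⌋ = $17,654 → take DB $22,838. Book value $141,599.
Year 3: DB = ⌊$141,599 × 125%/9⌋ = $19,666; SL = ⌊$118,399/7⌋ = $16,914 → take DB $19,666. Book value $121,933.
Year 4: DB = ⌊$121,933 × 125%/9⌋ = $16,935; SL = ⌊$98,733/6⌋ = $16,455 → take DB $16,935. Book value $104,998.

$104,998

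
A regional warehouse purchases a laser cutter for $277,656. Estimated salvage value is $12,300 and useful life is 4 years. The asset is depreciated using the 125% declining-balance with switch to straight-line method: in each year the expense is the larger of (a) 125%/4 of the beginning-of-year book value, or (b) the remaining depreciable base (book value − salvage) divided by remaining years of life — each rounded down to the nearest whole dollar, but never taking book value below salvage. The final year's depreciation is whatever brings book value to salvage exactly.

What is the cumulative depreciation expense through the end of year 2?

Depreciable base = $277,656 − $12,300 = $265,356.
Year 1: DB = ⌊$277,656 × 125%/4⌋ = $86,767; SL = ⌊$265,356/4⌋ = $66,339 → take DB $86,767. Book value $190,889.
Year 2: DB = ⌊$190,889 × 125%/4⌋ = $59,652; SL = ⌊$178,589/3⌋ = $59,529 → take DB $59,652. Book value $131,237.
Accumulated through year 2 = $277,656 − $131,237 = $146,419.

$146,419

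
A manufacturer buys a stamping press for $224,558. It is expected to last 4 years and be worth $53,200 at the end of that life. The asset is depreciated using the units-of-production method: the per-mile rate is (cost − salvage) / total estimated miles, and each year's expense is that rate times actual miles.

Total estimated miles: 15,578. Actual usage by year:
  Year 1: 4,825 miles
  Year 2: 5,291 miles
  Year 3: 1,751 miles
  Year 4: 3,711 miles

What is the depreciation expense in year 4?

$40,821

Depreciable base = $224,558 − $53,200 = $171,358.
Rate = $171,358 / 15,578 miles = $11 per mile.
Year 1: 4,825 × $11 = $53,075. Book value $171,483.
Year 2: 5,291 × $11 = $58,201. Book value $113,282.
Year 3: 1,751 × $11 = $19,261. Book value $94,021.
Year 4: 3,711 × $11 = $40,821. Book value $53,200.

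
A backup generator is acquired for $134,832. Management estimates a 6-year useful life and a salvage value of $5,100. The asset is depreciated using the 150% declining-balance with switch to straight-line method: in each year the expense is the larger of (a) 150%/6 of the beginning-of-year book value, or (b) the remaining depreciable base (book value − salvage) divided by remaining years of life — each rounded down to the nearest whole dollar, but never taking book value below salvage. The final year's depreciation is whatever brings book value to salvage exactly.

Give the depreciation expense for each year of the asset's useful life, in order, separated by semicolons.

Depreciable base = $134,832 − $5,100 = $129,732.
Year 1: DB = ⌊$134,832 × 150%/6⌋ = $33,708; SL = ⌊$129,732/6⌋ = $21,622 → take DB $33,708. Book value $101,124.
Year 2: DB = ⌊$101,124 × 150%/6⌋ = $25,281; SL = ⌊$96,024/5⌋ = $19,204 → take DB $25,281. Book value $75,843.
Year 3: DB = ⌊$75,843 × 150%/6⌋ = $18,960; SL = ⌊$70,743/4⌋ = $17,685 → take DB $18,960. Book value $56,883.
Year 4: DB = ⌊$56,883 × 150%/6⌋ = $14,220; SL = ⌊$51,783/3⌋ = $17,261 → take SL $17,261. Book value $39,622.
Year 5: DB = ⌊$39,622 × 150%/6⌋ = $9,905; SL = ⌊$34,522/2⌋ = $17,261 → take SL $17,261. Book value $22,361.
Year 6 (final): $22,361 − $5,100 = $17,261. Book value $5,100.

$33,708; $25,281; $18,960; $17,261; $17,261; $17,261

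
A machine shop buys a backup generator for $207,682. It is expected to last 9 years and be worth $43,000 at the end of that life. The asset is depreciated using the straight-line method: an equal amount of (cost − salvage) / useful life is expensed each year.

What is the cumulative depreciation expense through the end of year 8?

Depreciable base = $207,682 − $43,000 = $164,682.
Annual expense = $164,682 / 9 = $18,298.
End of year 1: book value $189,384.
End of year 2: book value $171,086.
End of year 3: book value $152,788.
End of year 4: book value $134,490.
End of year 5: book value $116,192.
End of year 6: book value $97,894.
End of year 7: book value $79,596.
End of year 8: book value $61,298.
Accumulated through year 8 = $207,682 − $61,298 = $146,384.

$146,384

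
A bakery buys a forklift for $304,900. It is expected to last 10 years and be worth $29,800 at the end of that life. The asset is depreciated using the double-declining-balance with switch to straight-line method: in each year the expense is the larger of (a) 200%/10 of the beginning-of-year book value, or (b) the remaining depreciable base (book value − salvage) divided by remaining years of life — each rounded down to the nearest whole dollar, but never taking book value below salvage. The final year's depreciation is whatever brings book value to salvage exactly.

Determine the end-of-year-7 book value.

$63,944

Depreciable base = $304,900 − $29,800 = $275,100.
Year 1: DB = ⌊$304,900 × 200%/10⌋ = $60,980; SL = ⌊$275,100/10⌋ = $27,510 → take DB $60,980. Book value $243,920.
Year 2: DB = ⌊$243,920 × 200%/10⌋ = $48,784; SL = ⌊$214,120/9⌋ = $23,791 → take DB $48,784. Book value $195,136.
Year 3: DB = ⌊$195,136 × 200%/10⌋ = $39,027; SL = ⌊$165,336/8⌋ = $20,667 → take DB $39,027. Book value $156,109.
Year 4: DB = ⌊$156,109 × 200%/10⌋ = $31,221; SL = ⌊$126,309/7⌋ = $18,044 → take DB $31,221. Book value $124,888.
Year 5: DB = ⌊$124,888 × 200%/10⌋ = $24,977; SL = ⌊$95,088/6⌋ = $15,848 → take DB $24,977. Book value $99,911.
Year 6: DB = ⌊$99,911 × 200%/10⌋ = $19,982; SL = ⌊$70,111/5⌋ = $14,022 → take DB $19,982. Book value $79,929.
Year 7: DB = ⌊$79,929 × 200%/10⌋ = $15,985; SL = ⌊$50,129/4⌋ = $12,532 → take DB $15,985. Book value $63,944.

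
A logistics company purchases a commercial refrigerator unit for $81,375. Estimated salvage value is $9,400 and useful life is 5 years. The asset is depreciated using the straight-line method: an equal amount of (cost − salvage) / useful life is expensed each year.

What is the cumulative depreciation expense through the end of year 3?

$43,185

Depreciable base = $81,375 − $9,400 = $71,975.
Annual expense = $71,975 / 5 = $14,395.
End of year 1: book value $66,980.
End of year 2: book value $52,585.
End of year 3: book value $38,190.
Accumulated through year 3 = $81,375 − $38,190 = $43,185.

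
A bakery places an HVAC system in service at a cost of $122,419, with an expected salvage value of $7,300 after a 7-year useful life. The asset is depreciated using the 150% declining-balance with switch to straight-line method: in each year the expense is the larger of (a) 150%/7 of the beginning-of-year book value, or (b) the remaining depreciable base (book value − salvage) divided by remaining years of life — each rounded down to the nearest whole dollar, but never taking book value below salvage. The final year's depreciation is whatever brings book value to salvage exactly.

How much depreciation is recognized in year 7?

Depreciable base = $122,419 − $7,300 = $115,119.
Year 1: DB = ⌊$122,419 × 150%/7⌋ = $26,232; SL = ⌊$115,119/7⌋ = $16,445 → take DB $26,232. Book value $96,187.
Year 2: DB = ⌊$96,187 × 150%/7⌋ = $20,611; SL = ⌊$88,887/6⌋ = $14,814 → take DB $20,611. Book value $75,576.
Year 3: DB = ⌊$75,576 × 150%/7⌋ = $16,194; SL = ⌊$68,276/5⌋ = $13,655 → take DB $16,194. Book value $59,382.
Year 4: DB = ⌊$59,382 × 150%/7⌋ = $12,724; SL = ⌊$52,082/4⌋ = $13,020 → take SL $13,020. Book value $46,362.
Year 5: DB = ⌊$46,362 × 150%/7⌋ = $9,934; SL = ⌊$39,062/3⌋ = $13,020 → take SL $13,020. Book value $33,342.
Year 6: DB = ⌊$33,342 × 150%/7⌋ = $7,144; SL = ⌊$26,042/2⌋ = $13,021 → take SL $13,021. Book value $20,321.
Year 7 (final): $20,321 − $7,300 = $13,021. Book value $7,300.

$13,021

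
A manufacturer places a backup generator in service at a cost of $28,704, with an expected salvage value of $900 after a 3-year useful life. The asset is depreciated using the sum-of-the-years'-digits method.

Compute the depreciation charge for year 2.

Depreciable base = $28,704 − $900 = $27,804.
Sum of the years' digits = 3+2+1 = 6.
Year 1: $27,804 × 3/6 = $13,902. Book value $14,802.
Year 2: $27,804 × 2/6 = $9,268. Book value $5,534.

$9,268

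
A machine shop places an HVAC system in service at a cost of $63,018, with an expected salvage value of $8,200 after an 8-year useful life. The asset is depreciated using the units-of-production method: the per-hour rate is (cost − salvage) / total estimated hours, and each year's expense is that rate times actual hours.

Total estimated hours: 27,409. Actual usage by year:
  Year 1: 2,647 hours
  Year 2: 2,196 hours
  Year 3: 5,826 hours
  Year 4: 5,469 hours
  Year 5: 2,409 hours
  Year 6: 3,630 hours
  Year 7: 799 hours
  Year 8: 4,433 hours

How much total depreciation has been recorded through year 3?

Depreciable base = $63,018 − $8,200 = $54,818.
Rate = $54,818 / 27,409 hours = $2 per hour.
Year 1: 2,647 × $2 = $5,294. Book value $57,724.
Year 2: 2,196 × $2 = $4,392. Book value $53,332.
Year 3: 5,826 × $2 = $11,652. Book value $41,680.
Accumulated through year 3 = $63,018 − $41,680 = $21,338.

$21,338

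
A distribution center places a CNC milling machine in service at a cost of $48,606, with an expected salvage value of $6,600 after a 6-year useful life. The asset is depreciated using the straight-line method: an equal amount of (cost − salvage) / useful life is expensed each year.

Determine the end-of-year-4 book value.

$20,602

Depreciable base = $48,606 − $6,600 = $42,006.
Annual expense = $42,006 / 6 = $7,001.
End of year 1: book value $41,605.
End of year 2: book value $34,604.
End of year 3: book value $27,603.
End of year 4: book value $20,602.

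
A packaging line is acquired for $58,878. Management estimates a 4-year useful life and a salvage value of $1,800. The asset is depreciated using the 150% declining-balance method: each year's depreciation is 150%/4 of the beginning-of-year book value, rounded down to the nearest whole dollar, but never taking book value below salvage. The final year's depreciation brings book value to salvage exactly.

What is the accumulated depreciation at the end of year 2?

$35,878

Depreciable base = $58,878 − $1,800 = $57,078.
Year 1: ⌊$58,878 × 150%/4⌋ = $22,079. Book value $36,799.
Year 2: ⌊$36,799 × 150%/4⌋ = $13,799. Book value $23,000.
Accumulated through year 2 = $58,878 − $23,000 = $35,878.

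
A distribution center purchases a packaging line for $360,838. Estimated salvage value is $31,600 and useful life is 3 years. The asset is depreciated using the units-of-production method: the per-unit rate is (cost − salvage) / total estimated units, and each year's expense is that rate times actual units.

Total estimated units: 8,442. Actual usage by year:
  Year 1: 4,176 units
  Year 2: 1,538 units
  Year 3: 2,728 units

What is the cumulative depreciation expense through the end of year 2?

$222,846

Depreciable base = $360,838 − $31,600 = $329,238.
Rate = $329,238 / 8,442 units = $39 per unit.
Year 1: 4,176 × $39 = $162,864. Book value $197,974.
Year 2: 1,538 × $39 = $59,982. Book value $137,992.
Accumulated through year 2 = $360,838 − $137,992 = $222,846.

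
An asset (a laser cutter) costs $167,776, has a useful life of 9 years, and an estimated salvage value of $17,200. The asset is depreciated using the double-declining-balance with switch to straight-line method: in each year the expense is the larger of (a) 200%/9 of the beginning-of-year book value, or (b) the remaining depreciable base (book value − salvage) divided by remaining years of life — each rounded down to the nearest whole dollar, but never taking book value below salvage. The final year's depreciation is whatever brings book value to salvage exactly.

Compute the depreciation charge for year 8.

$6,419

Depreciable base = $167,776 − $17,200 = $150,576.
Year 1: DB = ⌊$167,776 × 200%/9⌋ = $37,283; SL = ⌊$150,576/9⌋ = $16,730 → take DB $37,283. Book value $130,493.
Year 2: DB = ⌊$130,493 × 200%/9⌋ = $28,998; SL = ⌊$113,293/8⌋ = $14,161 → take DB $28,998. Book value $101,495.
Year 3: DB = ⌊$101,495 × 200%/9⌋ = $22,554; SL = ⌊$84,295/7⌋ = $12,042 → take DB $22,554. Book value $78,941.
Year 4: DB = ⌊$78,941 × 200%/9⌋ = $17,542; SL = ⌊$61,741/6⌋ = $10,290 → take DB $17,542. Book value $61,399.
Year 5: DB = ⌊$61,399 × 200%/9⌋ = $13,644; SL = ⌊$44,199/5⌋ = $8,839 → take DB $13,644. Book value $47,755.
Year 6: DB = ⌊$47,755 × 200%/9⌋ = $10,612; SL = ⌊$30,555/4⌋ = $7,638 → take DB $10,612. Book value $37,143.
Year 7: DB = ⌊$37,143 × 200%/9⌋ = $8,254; SL = ⌊$19,943/3⌋ = $6,647 → take DB $8,254. Book value $28,889.
Year 8: DB = ⌊$28,889 × 200%/9⌋ = $6,419; SL = ⌊$11,689/2⌋ = $5,844 → take DB $6,419. Book value $22,470.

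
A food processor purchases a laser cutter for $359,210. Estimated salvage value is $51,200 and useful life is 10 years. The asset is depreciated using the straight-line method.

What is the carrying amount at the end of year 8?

$112,802

Depreciable base = $359,210 − $51,200 = $308,010.
Annual expense = $308,010 / 10 = $30,801.
End of year 1: book value $328,409.
End of year 2: book value $297,608.
End of year 3: book value $266,807.
End of year 4: book value $236,006.
End of year 5: book value $205,205.
End of year 6: book value $174,404.
End of year 7: book value $143,603.
End of year 8: book value $112,802.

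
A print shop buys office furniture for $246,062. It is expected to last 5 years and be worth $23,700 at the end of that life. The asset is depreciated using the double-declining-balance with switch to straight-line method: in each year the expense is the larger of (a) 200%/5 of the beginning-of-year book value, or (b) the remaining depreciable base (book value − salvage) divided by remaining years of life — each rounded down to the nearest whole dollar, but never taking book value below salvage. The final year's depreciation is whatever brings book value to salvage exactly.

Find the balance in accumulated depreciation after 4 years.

Depreciable base = $246,062 − $23,700 = $222,362.
Year 1: DB = ⌊$246,062 × 200%/5⌋ = $98,424; SL = ⌊$222,362/5⌋ = $44,472 → take DB $98,424. Book value $147,638.
Year 2: DB = ⌊$147,638 × 200%/5⌋ = $59,055; SL = ⌊$123,938/4⌋ = $30,984 → take DB $59,055. Book value $88,583.
Year 3: DB = ⌊$88,583 × 200%/5⌋ = $35,433; SL = ⌊$64,883/3⌋ = $21,627 → take DB $35,433. Book value $53,150.
Year 4: DB = ⌊$53,150 × 200%/5⌋ = $21,260; SL = ⌊$29,450/2⌋ = $14,725 → take DB $21,260. Book value $31,890.
Accumulated through year 4 = $246,062 − $31,890 = $214,172.

$214,172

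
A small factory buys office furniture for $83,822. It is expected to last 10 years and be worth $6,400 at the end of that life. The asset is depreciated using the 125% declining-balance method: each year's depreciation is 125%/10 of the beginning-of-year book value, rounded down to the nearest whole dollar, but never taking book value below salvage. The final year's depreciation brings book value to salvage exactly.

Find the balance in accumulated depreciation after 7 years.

$50,904

Depreciable base = $83,822 − $6,400 = $77,422.
Year 1: ⌊$83,822 × 125%/10⌋ = $10,477. Book value $73,345.
Year 2: ⌊$73,345 × 125%/10⌋ = $9,168. Book value $64,177.
Year 3: ⌊$64,177 × 125%/10⌋ = $8,022. Book value $56,155.
Year 4: ⌊$56,155 × 125%/10⌋ = $7,019. Book value $49,136.
Year 5: ⌊$49,136 × 125%/10⌋ = $6,142. Book value $42,994.
Year 6: ⌊$42,994 × 125%/10⌋ = $5,374. Book value $37,620.
Year 7: ⌊$37,620 × 125%/10⌋ = $4,702. Book value $32,918.
Accumulated through year 7 = $83,822 − $32,918 = $50,904.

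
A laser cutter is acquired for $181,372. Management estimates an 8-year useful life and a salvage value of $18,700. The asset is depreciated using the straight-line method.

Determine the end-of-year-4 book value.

Depreciable base = $181,372 − $18,700 = $162,672.
Annual expense = $162,672 / 8 = $20,334.
End of year 1: book value $161,038.
End of year 2: book value $140,704.
End of year 3: book value $120,370.
End of year 4: book value $100,036.

$100,036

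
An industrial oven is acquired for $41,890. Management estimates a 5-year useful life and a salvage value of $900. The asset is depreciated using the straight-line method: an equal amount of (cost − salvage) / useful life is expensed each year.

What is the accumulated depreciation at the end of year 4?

Depreciable base = $41,890 − $900 = $40,990.
Annual expense = $40,990 / 5 = $8,198.
End of year 1: book value $33,692.
End of year 2: book value $25,494.
End of year 3: book value $17,296.
End of year 4: book value $9,098.
Accumulated through year 4 = $41,890 − $9,098 = $32,792.

$32,792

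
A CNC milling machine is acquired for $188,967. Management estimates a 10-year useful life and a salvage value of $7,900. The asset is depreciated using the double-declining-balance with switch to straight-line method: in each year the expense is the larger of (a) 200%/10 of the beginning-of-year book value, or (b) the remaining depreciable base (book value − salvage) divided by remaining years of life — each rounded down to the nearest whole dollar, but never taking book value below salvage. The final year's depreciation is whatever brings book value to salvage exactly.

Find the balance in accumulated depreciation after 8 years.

$160,247

Depreciable base = $188,967 − $7,900 = $181,067.
Year 1: DB = ⌊$188,967 × 200%/10⌋ = $37,793; SL = ⌊$181,067/10⌋ = $18,106 → take DB $37,793. Book value $151,174.
Year 2: DB = ⌊$151,174 × 200%/10⌋ = $30,234; SL = ⌊$143,274/9⌋ = $15,919 → take DB $30,234. Book value $120,940.
Year 3: DB = ⌊$120,940 × 200%/10⌋ = $24,188; SL = ⌊$113,040/8⌋ = $14,130 → take DB $24,188. Book value $96,752.
Year 4: DB = ⌊$96,752 × 200%/10⌋ = $19,350; SL = ⌊$88,852/7⌋ = $12,693 → take DB $19,350. Book value $77,402.
Year 5: DB = ⌊$77,402 × 200%/10⌋ = $15,480; SL = ⌊$69,502/6⌋ = $11,583 → take DB $15,480. Book value $61,922.
Year 6: DB = ⌊$61,922 × 200%/10⌋ = $12,384; SL = ⌊$54,022/5⌋ = $10,804 → take DB $12,384. Book value $49,538.
Year 7: DB = ⌊$49,538 × 200%/10⌋ = $9,907; SL = ⌊$41,638/4⌋ = $10,409 → take SL $10,409. Book value $39,129.
Year 8: DB = ⌊$39,129 × 200%/10⌋ = $7,825; SL = ⌊$31,229/3⌋ = $10,409 → take SL $10,409. Book value $28,720.
Accumulated through year 8 = $188,967 − $28,720 = $160,247.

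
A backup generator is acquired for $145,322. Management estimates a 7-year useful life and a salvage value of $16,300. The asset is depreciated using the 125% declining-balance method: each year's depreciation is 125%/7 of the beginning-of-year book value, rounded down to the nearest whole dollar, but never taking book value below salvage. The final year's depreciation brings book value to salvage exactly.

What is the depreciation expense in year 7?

Depreciable base = $145,322 − $16,300 = $129,022.
Year 1: ⌊$145,322 × 125%/7⌋ = $25,950. Book value $119,372.
Year 2: ⌊$119,372 × 125%/7⌋ = $21,316. Book value $98,056.
Year 3: ⌊$98,056 × 125%/7⌋ = $17,510. Book value $80,546.
Year 4: ⌊$80,546 × 125%/7⌋ = $14,383. Book value $66,163.
Year 5: ⌊$66,163 × 125%/7⌋ = $11,814. Book value $54,349.
Year 6: ⌊$54,349 × 125%/7⌋ = $9,705. Book value $44,644.
Year 7 (final): $44,644 − $16,300 = $28,344. Book value $16,300.

$28,344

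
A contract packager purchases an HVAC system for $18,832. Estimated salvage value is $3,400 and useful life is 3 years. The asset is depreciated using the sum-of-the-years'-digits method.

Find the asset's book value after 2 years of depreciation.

Depreciable base = $18,832 − $3,400 = $15,432.
Sum of the years' digits = 3+2+1 = 6.
Year 1: $15,432 × 3/6 = $7,716. Book value $11,116.
Year 2: $15,432 × 2/6 = $5,144. Book value $5,972.

$5,972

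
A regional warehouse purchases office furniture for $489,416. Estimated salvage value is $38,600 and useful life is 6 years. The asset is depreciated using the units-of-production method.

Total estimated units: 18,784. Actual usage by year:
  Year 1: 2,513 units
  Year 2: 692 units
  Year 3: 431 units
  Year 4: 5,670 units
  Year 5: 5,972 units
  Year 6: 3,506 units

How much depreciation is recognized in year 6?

Depreciable base = $489,416 − $38,600 = $450,816.
Rate = $450,816 / 18,784 units = $24 per unit.
Year 1: 2,513 × $24 = $60,312. Book value $429,104.
Year 2: 692 × $24 = $16,608. Book value $412,496.
Year 3: 431 × $24 = $10,344. Book value $402,152.
Year 4: 5,670 × $24 = $136,080. Book value $266,072.
Year 5: 5,972 × $24 = $143,328. Book value $122,744.
Year 6: 3,506 × $24 = $84,144. Book value $38,600.

$84,144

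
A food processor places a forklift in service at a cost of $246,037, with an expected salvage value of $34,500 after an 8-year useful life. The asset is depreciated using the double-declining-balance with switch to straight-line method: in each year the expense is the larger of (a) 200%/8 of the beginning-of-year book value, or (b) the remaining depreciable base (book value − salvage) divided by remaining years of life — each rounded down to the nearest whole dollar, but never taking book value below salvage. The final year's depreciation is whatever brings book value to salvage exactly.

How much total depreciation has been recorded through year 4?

$168,189

Depreciable base = $246,037 − $34,500 = $211,537.
Year 1: DB = ⌊$246,037 × 200%/8⌋ = $61,509; SL = ⌊$211,537/8⌋ = $26,442 → take DB $61,509. Book value $184,528.
Year 2: DB = ⌊$184,528 × 200%/8⌋ = $46,132; SL = ⌊$150,028/7⌋ = $21,432 → take DB $46,132. Book value $138,396.
Year 3: DB = ⌊$138,396 × 200%/8⌋ = $34,599; SL = ⌊$103,896/6⌋ = $17,316 → take DB $34,599. Book value $103,797.
Year 4: DB = ⌊$103,797 × 200%/8⌋ = $25,949; SL = ⌊$69,297/5⌋ = $13,859 → take DB $25,949. Book value $77,848.
Accumulated through year 4 = $246,037 − $77,848 = $168,189.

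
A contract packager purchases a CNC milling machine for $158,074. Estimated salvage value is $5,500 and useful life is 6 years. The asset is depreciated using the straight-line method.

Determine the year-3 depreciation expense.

Depreciable base = $158,074 − $5,500 = $152,574.
Annual expense = $152,574 / 6 = $25,429.

$25,429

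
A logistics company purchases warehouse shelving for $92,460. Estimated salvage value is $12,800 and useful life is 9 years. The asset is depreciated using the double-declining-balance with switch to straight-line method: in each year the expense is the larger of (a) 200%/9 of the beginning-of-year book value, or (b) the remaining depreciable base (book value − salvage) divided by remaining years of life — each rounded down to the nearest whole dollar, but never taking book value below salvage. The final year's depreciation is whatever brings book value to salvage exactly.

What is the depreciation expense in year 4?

$9,667

Depreciable base = $92,460 − $12,800 = $79,660.
Year 1: DB = ⌊$92,460 × 200%/9⌋ = $20,546; SL = ⌊$79,660/9⌋ = $8,851 → take DB $20,546. Book value $71,914.
Year 2: DB = ⌊$71,914 × 200%/9⌋ = $15,980; SL = ⌊$59,114/8⌋ = $7,389 → take DB $15,980. Book value $55,934.
Year 3: DB = ⌊$55,934 × 200%/9⌋ = $12,429; SL = ⌊$43,134/7⌋ = $6,162 → take DB $12,429. Book value $43,505.
Year 4: DB = ⌊$43,505 × 200%/9⌋ = $9,667; SL = ⌊$30,705/6⌋ = $5,117 → take DB $9,667. Book value $33,838.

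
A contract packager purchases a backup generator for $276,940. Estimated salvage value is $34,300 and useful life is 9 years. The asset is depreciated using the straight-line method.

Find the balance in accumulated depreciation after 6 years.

Depreciable base = $276,940 − $34,300 = $242,640.
Annual expense = $242,640 / 9 = $26,960.
End of year 1: book value $249,980.
End of year 2: book value $223,020.
End of year 3: book value $196,060.
End of year 4: book value $169,100.
End of year 5: book value $142,140.
End of year 6: book value $115,180.
Accumulated through year 6 = $276,940 − $115,180 = $161,760.

$161,760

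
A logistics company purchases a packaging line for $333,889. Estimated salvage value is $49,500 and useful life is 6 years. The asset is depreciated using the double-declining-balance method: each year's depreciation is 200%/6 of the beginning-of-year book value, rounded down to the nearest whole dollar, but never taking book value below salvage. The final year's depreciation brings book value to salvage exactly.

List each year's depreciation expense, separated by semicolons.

$111,296; $74,197; $49,465; $32,977; $16,454; $0

Depreciable base = $333,889 − $49,500 = $284,389.
Year 1: ⌊$333,889 × 200%/6⌋ = $111,296. Book value $222,593.
Year 2: ⌊$222,593 × 200%/6⌋ = $74,197. Book value $148,396.
Year 3: ⌊$148,396 × 200%/6⌋ = $49,465. Book value $98,931.
Year 4: ⌊$98,931 × 200%/6⌋ = $32,977. Book value $65,954.
Year 5: ⌊$65,954 × 200%/6⌋ = $21,984, capped at $16,454. Book value $49,500.
Year 6 (final): $49,500 − $49,500 = $0. Book value $49,500.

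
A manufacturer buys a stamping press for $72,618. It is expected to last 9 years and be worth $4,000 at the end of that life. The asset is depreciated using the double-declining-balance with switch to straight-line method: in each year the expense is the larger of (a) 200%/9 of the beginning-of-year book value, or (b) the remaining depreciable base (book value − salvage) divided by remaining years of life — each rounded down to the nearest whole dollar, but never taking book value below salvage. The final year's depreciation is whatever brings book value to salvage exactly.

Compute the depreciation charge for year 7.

Depreciable base = $72,618 − $4,000 = $68,618.
Year 1: DB = ⌊$72,618 × 200%/9⌋ = $16,137; SL = ⌊$68,618/9⌋ = $7,624 → take DB $16,137. Book value $56,481.
Year 2: DB = ⌊$56,481 × 200%/9⌋ = $12,551; SL = ⌊$52,481/8⌋ = $6,560 → take DB $12,551. Book value $43,930.
Year 3: DB = ⌊$43,930 × 200%/9⌋ = $9,762; SL = ⌊$39,930/7⌋ = $5,704 → take DB $9,762. Book value $34,168.
Year 4: DB = ⌊$34,168 × 200%/9⌋ = $7,592; SL = ⌊$30,168/6⌋ = $5,028 → take DB $7,592. Book value $26,576.
Year 5: DB = ⌊$26,576 × 200%/9⌋ = $5,905; SL = ⌊$22,576/5⌋ = $4,515 → take DB $5,905. Book value $20,671.
Year 6: DB = ⌊$20,671 × 200%/9⌋ = $4,593; SL = ⌊$16,671/4⌋ = $4,167 → take DB $4,593. Book value $16,078.
Year 7: DB = ⌊$16,078 × 200%/9⌋ = $3,572; SL = ⌊$12,078/3⌋ = $4,026 → take SL $4,026. Book value $12,052.

$4,026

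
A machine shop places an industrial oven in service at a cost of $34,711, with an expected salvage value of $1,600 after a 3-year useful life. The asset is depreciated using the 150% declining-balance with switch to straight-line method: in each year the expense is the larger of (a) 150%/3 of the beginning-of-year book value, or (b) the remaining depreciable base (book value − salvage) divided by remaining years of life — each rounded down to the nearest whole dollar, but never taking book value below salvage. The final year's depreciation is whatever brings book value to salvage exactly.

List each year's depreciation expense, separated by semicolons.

$17,355; $8,678; $7,078

Depreciable base = $34,711 − $1,600 = $33,111.
Year 1: DB = ⌊$34,711 × 150%/3⌋ = $17,355; SL = ⌊$33,111/3⌋ = $11,037 → take DB $17,355. Book value $17,356.
Year 2: DB = ⌊$17,356 × 150%/3⌋ = $8,678; SL = ⌊$15,756/2⌋ = $7,878 → take DB $8,678. Book value $8,678.
Year 3 (final): $8,678 − $1,600 = $7,078. Book value $1,600.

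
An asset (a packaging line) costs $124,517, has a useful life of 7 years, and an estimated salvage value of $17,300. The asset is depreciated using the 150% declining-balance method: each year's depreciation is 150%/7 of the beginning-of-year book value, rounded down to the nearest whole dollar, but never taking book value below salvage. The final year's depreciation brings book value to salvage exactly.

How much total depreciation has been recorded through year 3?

Depreciable base = $124,517 − $17,300 = $107,217.
Year 1: ⌊$124,517 × 150%/7⌋ = $26,682. Book value $97,835.
Year 2: ⌊$97,835 × 150%/7⌋ = $20,964. Book value $76,871.
Year 3: ⌊$76,871 × 150%/7⌋ = $16,472. Book value $60,399.
Accumulated through year 3 = $124,517 − $60,399 = $64,118.

$64,118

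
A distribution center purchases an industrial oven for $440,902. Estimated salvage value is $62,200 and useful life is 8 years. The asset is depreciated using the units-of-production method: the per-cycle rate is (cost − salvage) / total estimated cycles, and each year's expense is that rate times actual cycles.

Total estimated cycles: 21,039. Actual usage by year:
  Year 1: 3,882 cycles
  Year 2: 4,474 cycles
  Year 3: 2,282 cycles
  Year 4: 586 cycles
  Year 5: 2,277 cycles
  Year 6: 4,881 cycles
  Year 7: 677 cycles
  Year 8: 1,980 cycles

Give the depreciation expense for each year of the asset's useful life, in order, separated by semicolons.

Depreciable base = $440,902 − $62,200 = $378,702.
Rate = $378,702 / 21,039 cycles = $18 per cycle.
Year 1: 3,882 × $18 = $69,876. Book value $371,026.
Year 2: 4,474 × $18 = $80,532. Book value $290,494.
Year 3: 2,282 × $18 = $41,076. Book value $249,418.
Year 4: 586 × $18 = $10,548. Book value $238,870.
Year 5: 2,277 × $18 = $40,986. Book value $197,884.
Year 6: 4,881 × $18 = $87,858. Book value $110,026.
Year 7: 677 × $18 = $12,186. Book value $97,840.
Year 8: 1,980 × $18 = $35,640. Book value $62,200.

$69,876; $80,532; $41,076; $10,548; $40,986; $87,858; $12,186; $35,640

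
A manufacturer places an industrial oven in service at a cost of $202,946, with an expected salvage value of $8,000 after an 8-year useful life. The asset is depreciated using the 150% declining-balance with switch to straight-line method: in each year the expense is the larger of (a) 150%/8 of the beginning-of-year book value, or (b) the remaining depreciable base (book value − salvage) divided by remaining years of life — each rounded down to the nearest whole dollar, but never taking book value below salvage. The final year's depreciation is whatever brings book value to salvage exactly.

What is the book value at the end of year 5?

$68,336

Depreciable base = $202,946 − $8,000 = $194,946.
Year 1: DB = ⌊$202,946 × 150%/8⌋ = $38,052; SL = ⌊$194,946/8⌋ = $24,368 → take DB $38,052. Book value $164,894.
Year 2: DB = ⌊$164,894 × 150%/8⌋ = $30,917; SL = ⌊$156,894/7⌋ = $22,413 → take DB $30,917. Book value $133,977.
Year 3: DB = ⌊$133,977 × 150%/8⌋ = $25,120; SL = ⌊$125,977/6⌋ = $20,996 → take DB $25,120. Book value $108,857.
Year 4: DB = ⌊$108,857 × 150%/8⌋ = $20,410; SL = ⌊$100,857/5⌋ = $20,171 → take DB $20,410. Book value $88,447.
Year 5: DB = ⌊$88,447 × 150%/8⌋ = $16,583; SL = ⌊$80,447/4⌋ = $20,111 → take SL $20,111. Book value $68,336.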